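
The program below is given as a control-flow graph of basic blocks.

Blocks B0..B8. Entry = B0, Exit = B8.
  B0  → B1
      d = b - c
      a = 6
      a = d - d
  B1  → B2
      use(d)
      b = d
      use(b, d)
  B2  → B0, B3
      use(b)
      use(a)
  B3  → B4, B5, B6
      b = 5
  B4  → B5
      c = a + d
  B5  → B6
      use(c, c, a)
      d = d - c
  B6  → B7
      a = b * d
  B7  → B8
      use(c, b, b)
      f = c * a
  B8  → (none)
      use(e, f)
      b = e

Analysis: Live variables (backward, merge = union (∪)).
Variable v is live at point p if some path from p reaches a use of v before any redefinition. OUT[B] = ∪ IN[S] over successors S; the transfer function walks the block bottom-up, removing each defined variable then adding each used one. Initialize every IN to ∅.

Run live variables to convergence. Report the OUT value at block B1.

Answer: {a, b, c, d, e}

Working:
Converged values:
  B0:  IN={b, c, e}  OUT={a, c, d, e}
  B1:  IN={a, c, d, e}  OUT={a, b, c, d, e}
  B2:  IN={a, b, c, d, e}  OUT={a, b, c, d, e}
  B3:  IN={a, c, d, e}  OUT={a, b, c, d, e}
  B4:  IN={a, b, d, e}  OUT={a, b, c, d, e}
  B5:  IN={a, b, c, d, e}  OUT={b, c, d, e}
  B6:  IN={b, c, d, e}  OUT={a, b, c, e}
  B7:  IN={a, b, c, e}  OUT={e, f}
  B8:  IN={e, f}  OUT={}

Merge at B1: OUT[B1] = IN[B2] = {a, b, c, d, e}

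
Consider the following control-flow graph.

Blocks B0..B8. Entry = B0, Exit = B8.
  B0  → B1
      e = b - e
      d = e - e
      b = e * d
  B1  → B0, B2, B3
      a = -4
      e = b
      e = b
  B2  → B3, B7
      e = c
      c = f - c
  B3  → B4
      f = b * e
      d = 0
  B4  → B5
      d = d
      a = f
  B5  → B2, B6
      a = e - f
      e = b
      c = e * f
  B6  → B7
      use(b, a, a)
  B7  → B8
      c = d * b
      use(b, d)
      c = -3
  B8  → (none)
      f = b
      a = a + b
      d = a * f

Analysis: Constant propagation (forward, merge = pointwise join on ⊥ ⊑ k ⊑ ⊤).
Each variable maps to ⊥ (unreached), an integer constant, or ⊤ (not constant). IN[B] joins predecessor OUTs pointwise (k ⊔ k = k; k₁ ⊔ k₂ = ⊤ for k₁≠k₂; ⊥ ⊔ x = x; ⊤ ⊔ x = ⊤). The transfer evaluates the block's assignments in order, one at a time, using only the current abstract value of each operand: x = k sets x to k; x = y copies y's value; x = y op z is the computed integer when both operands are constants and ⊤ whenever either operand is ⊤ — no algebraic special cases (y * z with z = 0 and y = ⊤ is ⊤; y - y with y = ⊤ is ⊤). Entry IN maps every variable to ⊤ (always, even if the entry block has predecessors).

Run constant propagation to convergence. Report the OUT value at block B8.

Answer: {a: ⊤, b: ⊤, c: -3, d: ⊤, e: ⊤, f: ⊤}

Derivation:
Fixpoint table:
  B0:   IN=(all ⊤)   OUT=(all ⊤)
  B1:   IN=(all ⊤)   OUT={a:-4; rest ⊤}
  B2:   IN=(all ⊤)   OUT=(all ⊤)
  B3:   IN=(all ⊤)   OUT={d:0; rest ⊤}
  B4:   IN={d:0; rest ⊤}   OUT={d:0; rest ⊤}
  B5:   IN={d:0; rest ⊤}   OUT={d:0; rest ⊤}
  B6:   IN={d:0; rest ⊤}   OUT={d:0; rest ⊤}
  B7:   IN=(all ⊤)   OUT={c:-3; rest ⊤}
  B8:   IN={c:-3; rest ⊤}   OUT={c:-3; rest ⊤}

Merge at B8: IN[B8] = OUT[B7] = {a: ⊤, b: ⊤, c: -3, d: ⊤, e: ⊤, f: ⊤}
Applying B8's transfer function to that IN value gives OUT[B8] (row B8 above).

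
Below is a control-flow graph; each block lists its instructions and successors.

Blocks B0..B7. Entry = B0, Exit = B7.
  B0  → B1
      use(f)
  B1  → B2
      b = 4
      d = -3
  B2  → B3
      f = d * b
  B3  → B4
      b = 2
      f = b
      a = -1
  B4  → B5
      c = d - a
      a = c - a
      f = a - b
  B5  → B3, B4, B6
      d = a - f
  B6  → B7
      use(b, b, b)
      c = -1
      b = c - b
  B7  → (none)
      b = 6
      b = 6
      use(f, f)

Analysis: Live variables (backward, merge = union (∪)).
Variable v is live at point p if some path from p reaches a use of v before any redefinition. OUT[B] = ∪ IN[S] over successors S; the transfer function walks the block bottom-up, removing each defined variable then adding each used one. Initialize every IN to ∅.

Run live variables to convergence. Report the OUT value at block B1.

Per-block solution:
  B0:   IN={f}   OUT={}
  B1:   IN={}   OUT={b, d}
  B2:   IN={b, d}   OUT={d}
  B3:   IN={d}   OUT={a, b, d}
  B4:   IN={a, b, d}   OUT={a, b, f}
  B5:   IN={a, b, f}   OUT={a, b, d, f}
  B6:   IN={b, f}   OUT={f}
  B7:   IN={f}   OUT={}

Merge at B1: OUT[B1] = IN[B2] = {b, d}

Answer: {b, d}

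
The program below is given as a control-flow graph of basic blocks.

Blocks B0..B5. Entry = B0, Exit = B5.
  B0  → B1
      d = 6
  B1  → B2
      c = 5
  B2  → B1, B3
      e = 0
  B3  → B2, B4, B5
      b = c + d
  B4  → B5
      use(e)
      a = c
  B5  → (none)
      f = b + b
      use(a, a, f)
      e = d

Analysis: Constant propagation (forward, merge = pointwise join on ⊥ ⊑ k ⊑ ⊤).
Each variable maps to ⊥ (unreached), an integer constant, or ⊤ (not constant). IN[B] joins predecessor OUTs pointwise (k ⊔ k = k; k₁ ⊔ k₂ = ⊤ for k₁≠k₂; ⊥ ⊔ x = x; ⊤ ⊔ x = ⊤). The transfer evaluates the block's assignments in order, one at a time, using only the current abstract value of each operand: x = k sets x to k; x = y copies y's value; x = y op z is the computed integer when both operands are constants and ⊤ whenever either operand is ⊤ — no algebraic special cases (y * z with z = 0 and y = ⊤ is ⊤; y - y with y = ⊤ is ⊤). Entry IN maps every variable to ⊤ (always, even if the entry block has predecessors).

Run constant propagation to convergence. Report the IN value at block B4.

Fixpoint table:
  B0: | IN=(all ⊤) | OUT={d:6; rest ⊤}
  B1: | IN={d:6; rest ⊤} | OUT={c:5, d:6; rest ⊤}
  B2: | IN={c:5, d:6; rest ⊤} | OUT={c:5, d:6, e:0; rest ⊤}
  B3: | IN={c:5, d:6, e:0; rest ⊤} | OUT={b:11, c:5, d:6, e:0; rest ⊤}
  B4: | IN={b:11, c:5, d:6, e:0; rest ⊤} | OUT={a:5, b:11, c:5, d:6, e:0; rest ⊤}
  B5: | IN={b:11, c:5, d:6, e:0; rest ⊤} | OUT={b:11, c:5, d:6, e:6, f:22; rest ⊤}

Merge at B4: IN[B4] = OUT[B3] = {a: ⊤, b: 11, c: 5, d: 6, e: 0, f: ⊤}

Answer: {a: ⊤, b: 11, c: 5, d: 6, e: 0, f: ⊤}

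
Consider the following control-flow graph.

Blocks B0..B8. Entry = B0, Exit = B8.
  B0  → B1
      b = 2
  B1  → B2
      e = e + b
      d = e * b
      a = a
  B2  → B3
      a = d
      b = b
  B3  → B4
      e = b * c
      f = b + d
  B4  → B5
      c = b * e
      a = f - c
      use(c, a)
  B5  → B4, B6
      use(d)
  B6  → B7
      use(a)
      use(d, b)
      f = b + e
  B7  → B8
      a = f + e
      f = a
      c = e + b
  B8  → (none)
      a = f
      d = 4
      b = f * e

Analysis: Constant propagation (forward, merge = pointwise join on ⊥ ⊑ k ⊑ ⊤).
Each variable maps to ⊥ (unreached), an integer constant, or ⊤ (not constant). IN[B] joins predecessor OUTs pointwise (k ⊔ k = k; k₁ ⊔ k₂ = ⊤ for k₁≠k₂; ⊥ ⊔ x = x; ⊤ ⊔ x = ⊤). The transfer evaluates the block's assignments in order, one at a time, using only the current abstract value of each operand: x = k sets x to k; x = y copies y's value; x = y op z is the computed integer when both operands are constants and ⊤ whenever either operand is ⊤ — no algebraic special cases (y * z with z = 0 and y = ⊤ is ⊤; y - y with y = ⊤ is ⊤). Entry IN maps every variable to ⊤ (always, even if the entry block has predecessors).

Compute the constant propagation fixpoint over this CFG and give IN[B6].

Answer: {a: ⊤, b: 2, c: ⊤, d: ⊤, e: ⊤, f: ⊤}

Derivation:
Per-block solution:
  B0:   IN=(all ⊤)   OUT={b:2; rest ⊤}
  B1:   IN={b:2; rest ⊤}   OUT={b:2; rest ⊤}
  B2:   IN={b:2; rest ⊤}   OUT={b:2; rest ⊤}
  B3:   IN={b:2; rest ⊤}   OUT={b:2; rest ⊤}
  B4:   IN={b:2; rest ⊤}   OUT={b:2; rest ⊤}
  B5:   IN={b:2; rest ⊤}   OUT={b:2; rest ⊤}
  B6:   IN={b:2; rest ⊤}   OUT={b:2; rest ⊤}
  B7:   IN={b:2; rest ⊤}   OUT={b:2; rest ⊤}
  B8:   IN={b:2; rest ⊤}   OUT={d:4; rest ⊤}

Merge at B6: IN[B6] = OUT[B5] = {a: ⊤, b: 2, c: ⊤, d: ⊤, e: ⊤, f: ⊤}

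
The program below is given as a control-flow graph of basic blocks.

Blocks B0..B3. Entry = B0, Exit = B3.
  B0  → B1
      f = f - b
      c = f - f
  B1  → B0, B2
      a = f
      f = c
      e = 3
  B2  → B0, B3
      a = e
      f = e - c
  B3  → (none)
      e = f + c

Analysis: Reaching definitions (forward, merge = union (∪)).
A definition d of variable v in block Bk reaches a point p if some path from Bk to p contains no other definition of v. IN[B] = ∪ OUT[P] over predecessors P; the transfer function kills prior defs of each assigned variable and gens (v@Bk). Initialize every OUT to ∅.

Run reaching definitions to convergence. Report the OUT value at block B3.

Answer: {a@B2, c@B0, e@B3, f@B2}

Trace:
Converged values:
  B0: | IN={a@B1, a@B2, c@B0, e@B1, f@B1, f@B2} | OUT={a@B1, a@B2, c@B0, e@B1, f@B0}
  B1: | IN={a@B1, a@B2, c@B0, e@B1, f@B0} | OUT={a@B1, c@B0, e@B1, f@B1}
  B2: | IN={a@B1, c@B0, e@B1, f@B1} | OUT={a@B2, c@B0, e@B1, f@B2}
  B3: | IN={a@B2, c@B0, e@B1, f@B2} | OUT={a@B2, c@B0, e@B3, f@B2}

Merge at B3: IN[B3] = OUT[B2] = {a@B2, c@B0, e@B1, f@B2}
Applying B3's transfer function to that IN value gives OUT[B3] (row B3 above).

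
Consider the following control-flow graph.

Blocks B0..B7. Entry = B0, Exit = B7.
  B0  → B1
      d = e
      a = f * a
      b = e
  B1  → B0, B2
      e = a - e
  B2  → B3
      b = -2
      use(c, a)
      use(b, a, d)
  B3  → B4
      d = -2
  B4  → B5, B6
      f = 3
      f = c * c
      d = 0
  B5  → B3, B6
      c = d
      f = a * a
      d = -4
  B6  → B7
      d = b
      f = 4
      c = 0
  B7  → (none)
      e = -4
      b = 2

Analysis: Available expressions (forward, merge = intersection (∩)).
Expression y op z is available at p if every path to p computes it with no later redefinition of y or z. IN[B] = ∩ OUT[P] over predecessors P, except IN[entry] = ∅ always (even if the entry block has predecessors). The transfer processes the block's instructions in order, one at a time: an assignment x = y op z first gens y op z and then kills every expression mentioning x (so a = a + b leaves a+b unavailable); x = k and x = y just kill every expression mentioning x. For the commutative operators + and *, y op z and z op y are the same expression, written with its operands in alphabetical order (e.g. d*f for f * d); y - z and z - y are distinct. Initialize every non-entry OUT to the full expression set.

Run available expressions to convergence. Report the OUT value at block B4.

Fixpoint table:
  B0:   IN={}   OUT={}
  B1:   IN={}   OUT={}
  B2:   IN={}   OUT={}
  B3:   IN={}   OUT={}
  B4:   IN={}   OUT={c*c}
  B5:   IN={c*c}   OUT={a*a}
  B6:   IN={}   OUT={}
  B7:   IN={}   OUT={}

Merge at B4: IN[B4] = OUT[B3] = {}
Applying B4's transfer function to that IN value gives OUT[B4] (row B4 above).

Answer: {c*c}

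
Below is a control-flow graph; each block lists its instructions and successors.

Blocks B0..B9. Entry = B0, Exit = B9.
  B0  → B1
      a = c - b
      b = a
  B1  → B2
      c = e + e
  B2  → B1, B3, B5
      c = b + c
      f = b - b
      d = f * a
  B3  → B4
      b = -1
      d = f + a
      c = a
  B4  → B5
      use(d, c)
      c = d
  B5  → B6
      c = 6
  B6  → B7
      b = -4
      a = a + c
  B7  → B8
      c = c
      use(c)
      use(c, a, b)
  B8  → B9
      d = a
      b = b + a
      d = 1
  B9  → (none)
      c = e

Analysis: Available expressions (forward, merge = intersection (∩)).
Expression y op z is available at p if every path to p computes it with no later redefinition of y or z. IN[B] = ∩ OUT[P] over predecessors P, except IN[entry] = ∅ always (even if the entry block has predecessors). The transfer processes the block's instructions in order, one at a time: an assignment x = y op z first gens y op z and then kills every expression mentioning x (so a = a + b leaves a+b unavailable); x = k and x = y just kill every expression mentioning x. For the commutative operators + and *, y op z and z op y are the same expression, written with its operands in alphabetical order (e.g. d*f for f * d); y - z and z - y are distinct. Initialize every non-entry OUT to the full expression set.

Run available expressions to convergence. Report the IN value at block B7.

Per-block solution:
  B0:  IN={}  OUT={}
  B1:  IN={}  OUT={e+e}
  B2:  IN={e+e}  OUT={a*f, b-b, e+e}
  B3:  IN={a*f, b-b, e+e}  OUT={a*f, a+f, e+e}
  B4:  IN={a*f, a+f, e+e}  OUT={a*f, a+f, e+e}
  B5:  IN={a*f, e+e}  OUT={a*f, e+e}
  B6:  IN={a*f, e+e}  OUT={e+e}
  B7:  IN={e+e}  OUT={e+e}
  B8:  IN={e+e}  OUT={e+e}
  B9:  IN={e+e}  OUT={e+e}

Merge at B7: IN[B7] = OUT[B6] = {e+e}

Answer: {e+e}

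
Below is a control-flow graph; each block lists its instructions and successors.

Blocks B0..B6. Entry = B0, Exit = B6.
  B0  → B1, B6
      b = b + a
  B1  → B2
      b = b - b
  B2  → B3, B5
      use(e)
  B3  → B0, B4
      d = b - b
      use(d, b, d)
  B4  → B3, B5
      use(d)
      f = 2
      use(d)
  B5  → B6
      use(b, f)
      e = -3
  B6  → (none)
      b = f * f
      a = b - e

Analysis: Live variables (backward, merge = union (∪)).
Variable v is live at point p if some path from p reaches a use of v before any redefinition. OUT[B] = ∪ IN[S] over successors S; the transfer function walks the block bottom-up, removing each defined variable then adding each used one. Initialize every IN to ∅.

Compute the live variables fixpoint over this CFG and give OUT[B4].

Converged values:
  B0: | IN={a, b, e, f} | OUT={a, b, e, f}
  B1: | IN={a, b, e, f} | OUT={a, b, e, f}
  B2: | IN={a, b, e, f} | OUT={a, b, e, f}
  B3: | IN={a, b, e, f} | OUT={a, b, d, e, f}
  B4: | IN={a, b, d, e} | OUT={a, b, e, f}
  B5: | IN={b, f} | OUT={e, f}
  B6: | IN={e, f} | OUT={}

Merge at B4: OUT[B4] = IN[B3] ⊔ IN[B5] = {a, b, e, f}

Answer: {a, b, e, f}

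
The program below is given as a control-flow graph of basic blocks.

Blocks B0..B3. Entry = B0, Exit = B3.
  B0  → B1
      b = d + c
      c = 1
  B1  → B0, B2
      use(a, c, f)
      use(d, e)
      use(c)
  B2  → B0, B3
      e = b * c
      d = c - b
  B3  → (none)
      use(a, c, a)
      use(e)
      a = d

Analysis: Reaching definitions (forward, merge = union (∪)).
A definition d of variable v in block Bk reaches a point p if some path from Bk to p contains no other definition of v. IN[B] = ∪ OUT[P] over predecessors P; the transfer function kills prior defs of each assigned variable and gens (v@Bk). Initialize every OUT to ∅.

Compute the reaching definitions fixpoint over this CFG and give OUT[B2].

Converged values:
  B0:  IN={b@B0, c@B0, d@B2, e@B2}  OUT={b@B0, c@B0, d@B2, e@B2}
  B1:  IN={b@B0, c@B0, d@B2, e@B2}  OUT={b@B0, c@B0, d@B2, e@B2}
  B2:  IN={b@B0, c@B0, d@B2, e@B2}  OUT={b@B0, c@B0, d@B2, e@B2}
  B3:  IN={b@B0, c@B0, d@B2, e@B2}  OUT={a@B3, b@B0, c@B0, d@B2, e@B2}

Merge at B2: IN[B2] = OUT[B1] = {b@B0, c@B0, d@B2, e@B2}
Applying B2's transfer function to that IN value gives OUT[B2] (row B2 above).

Answer: {b@B0, c@B0, d@B2, e@B2}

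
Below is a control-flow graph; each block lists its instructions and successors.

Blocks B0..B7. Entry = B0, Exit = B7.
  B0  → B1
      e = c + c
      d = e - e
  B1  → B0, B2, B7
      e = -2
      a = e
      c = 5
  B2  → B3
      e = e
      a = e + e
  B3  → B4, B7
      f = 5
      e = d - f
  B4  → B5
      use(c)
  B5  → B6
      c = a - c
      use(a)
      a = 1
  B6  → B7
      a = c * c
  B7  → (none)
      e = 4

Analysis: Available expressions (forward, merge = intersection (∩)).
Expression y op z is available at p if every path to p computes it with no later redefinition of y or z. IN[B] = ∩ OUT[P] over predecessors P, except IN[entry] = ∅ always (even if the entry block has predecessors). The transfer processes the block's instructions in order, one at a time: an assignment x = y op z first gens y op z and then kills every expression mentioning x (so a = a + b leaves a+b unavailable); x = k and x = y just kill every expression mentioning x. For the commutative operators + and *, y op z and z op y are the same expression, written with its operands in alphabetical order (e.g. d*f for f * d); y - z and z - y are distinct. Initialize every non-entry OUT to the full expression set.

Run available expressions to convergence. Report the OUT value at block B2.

Answer: {e+e}

Trace:
Per-block solution:
  B0: | IN={} | OUT={c+c, e-e}
  B1: | IN={c+c, e-e} | OUT={}
  B2: | IN={} | OUT={e+e}
  B3: | IN={e+e} | OUT={d-f}
  B4: | IN={d-f} | OUT={d-f}
  B5: | IN={d-f} | OUT={d-f}
  B6: | IN={d-f} | OUT={c*c, d-f}
  B7: | IN={} | OUT={}

Merge at B2: IN[B2] = OUT[B1] = {}
Applying B2's transfer function to that IN value gives OUT[B2] (row B2 above).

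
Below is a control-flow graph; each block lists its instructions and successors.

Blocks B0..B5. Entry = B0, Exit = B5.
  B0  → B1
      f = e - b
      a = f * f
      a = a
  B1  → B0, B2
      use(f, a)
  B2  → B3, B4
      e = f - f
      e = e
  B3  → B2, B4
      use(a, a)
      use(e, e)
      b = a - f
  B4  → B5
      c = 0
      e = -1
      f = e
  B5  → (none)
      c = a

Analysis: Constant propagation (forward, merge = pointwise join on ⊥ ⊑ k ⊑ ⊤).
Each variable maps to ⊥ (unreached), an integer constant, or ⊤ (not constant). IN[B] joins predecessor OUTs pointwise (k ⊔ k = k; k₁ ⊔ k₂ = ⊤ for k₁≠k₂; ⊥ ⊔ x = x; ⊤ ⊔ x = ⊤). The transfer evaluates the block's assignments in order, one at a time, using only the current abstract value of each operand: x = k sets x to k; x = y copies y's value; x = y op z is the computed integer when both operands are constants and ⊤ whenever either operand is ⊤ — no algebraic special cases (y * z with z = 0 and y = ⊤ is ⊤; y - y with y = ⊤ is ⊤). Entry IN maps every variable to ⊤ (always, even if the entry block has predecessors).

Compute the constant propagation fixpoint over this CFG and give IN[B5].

Fixpoint table:
  B0:   IN=(all ⊤)   OUT=(all ⊤)
  B1:   IN=(all ⊤)   OUT=(all ⊤)
  B2:   IN=(all ⊤)   OUT=(all ⊤)
  B3:   IN=(all ⊤)   OUT=(all ⊤)
  B4:   IN=(all ⊤)   OUT={c:0, e:-1, f:-1; rest ⊤}
  B5:   IN={c:0, e:-1, f:-1; rest ⊤}   OUT={e:-1, f:-1; rest ⊤}

Merge at B5: IN[B5] = OUT[B4] = {a: ⊤, b: ⊤, c: 0, d: ⊤, e: -1, f: -1}

Answer: {a: ⊤, b: ⊤, c: 0, d: ⊤, e: -1, f: -1}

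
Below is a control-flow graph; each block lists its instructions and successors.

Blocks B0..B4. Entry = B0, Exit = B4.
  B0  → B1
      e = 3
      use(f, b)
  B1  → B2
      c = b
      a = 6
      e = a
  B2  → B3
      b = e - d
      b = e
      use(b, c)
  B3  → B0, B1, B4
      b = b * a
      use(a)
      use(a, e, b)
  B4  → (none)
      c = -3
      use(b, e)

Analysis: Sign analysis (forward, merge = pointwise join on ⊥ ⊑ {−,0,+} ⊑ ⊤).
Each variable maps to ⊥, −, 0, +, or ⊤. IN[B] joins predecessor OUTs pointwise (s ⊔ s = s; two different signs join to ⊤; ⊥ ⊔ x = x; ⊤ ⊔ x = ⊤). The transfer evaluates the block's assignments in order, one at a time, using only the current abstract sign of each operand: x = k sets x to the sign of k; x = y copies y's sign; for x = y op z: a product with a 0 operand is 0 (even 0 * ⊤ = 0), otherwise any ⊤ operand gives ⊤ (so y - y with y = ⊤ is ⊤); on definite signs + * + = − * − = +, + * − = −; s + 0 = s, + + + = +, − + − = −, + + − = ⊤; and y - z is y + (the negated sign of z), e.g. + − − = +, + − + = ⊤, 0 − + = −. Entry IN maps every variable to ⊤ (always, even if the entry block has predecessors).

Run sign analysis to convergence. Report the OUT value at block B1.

Answer: {a: +, b: ⊤, c: ⊤, d: ⊤, e: +, f: ⊤}

Derivation:
Fixpoint table:
  B0:  IN=(all ⊤)  OUT={e:+; rest ⊤}
  B1:  IN={e:+; rest ⊤}  OUT={a:+, e:+; rest ⊤}
  B2:  IN={a:+, e:+; rest ⊤}  OUT={a:+, b:+, e:+; rest ⊤}
  B3:  IN={a:+, b:+, e:+; rest ⊤}  OUT={a:+, b:+, e:+; rest ⊤}
  B4:  IN={a:+, b:+, e:+; rest ⊤}  OUT={a:+, b:+, c:-, e:+; rest ⊤}

Merge at B1: IN[B1] = OUT[B0] ⊔ OUT[B3] = {a: ⊤, b: ⊤, c: ⊤, d: ⊤, e: +, f: ⊤}
Applying B1's transfer function to that IN value gives OUT[B1] (row B1 above).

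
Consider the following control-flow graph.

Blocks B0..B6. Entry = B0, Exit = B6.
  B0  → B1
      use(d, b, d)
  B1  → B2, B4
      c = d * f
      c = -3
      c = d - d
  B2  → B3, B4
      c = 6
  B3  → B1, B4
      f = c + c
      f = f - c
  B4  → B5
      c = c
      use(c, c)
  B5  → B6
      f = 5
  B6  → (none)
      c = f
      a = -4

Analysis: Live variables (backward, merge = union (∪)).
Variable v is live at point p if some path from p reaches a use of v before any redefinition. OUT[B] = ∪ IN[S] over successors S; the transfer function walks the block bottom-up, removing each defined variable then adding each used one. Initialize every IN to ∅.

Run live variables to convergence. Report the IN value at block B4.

Converged values:
  B0: | IN={b, d, f} | OUT={d, f}
  B1: | IN={d, f} | OUT={c, d}
  B2: | IN={d} | OUT={c, d}
  B3: | IN={c, d} | OUT={c, d, f}
  B4: | IN={c} | OUT={}
  B5: | IN={} | OUT={f}
  B6: | IN={f} | OUT={}

Merge at B4: OUT[B4] = IN[B5] = {}
Applying B4's transfer function to that OUT value gives IN[B4] (row B4 above).

Answer: {c}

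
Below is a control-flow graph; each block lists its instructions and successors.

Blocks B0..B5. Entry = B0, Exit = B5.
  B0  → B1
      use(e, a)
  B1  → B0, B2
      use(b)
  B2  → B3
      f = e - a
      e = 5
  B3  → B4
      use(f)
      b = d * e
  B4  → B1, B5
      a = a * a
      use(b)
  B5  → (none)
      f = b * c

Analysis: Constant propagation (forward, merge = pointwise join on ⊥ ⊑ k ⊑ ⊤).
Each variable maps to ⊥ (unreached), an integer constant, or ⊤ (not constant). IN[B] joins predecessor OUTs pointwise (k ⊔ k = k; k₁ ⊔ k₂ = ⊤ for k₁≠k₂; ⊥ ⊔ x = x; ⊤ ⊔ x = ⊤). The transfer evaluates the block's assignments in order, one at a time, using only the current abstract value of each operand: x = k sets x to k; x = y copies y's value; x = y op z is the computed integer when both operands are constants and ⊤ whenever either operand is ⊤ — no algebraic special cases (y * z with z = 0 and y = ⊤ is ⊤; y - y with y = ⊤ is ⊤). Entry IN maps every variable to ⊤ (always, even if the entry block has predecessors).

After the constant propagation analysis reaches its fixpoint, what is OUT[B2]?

Converged values:
  B0:   IN=(all ⊤)   OUT=(all ⊤)
  B1:   IN=(all ⊤)   OUT=(all ⊤)
  B2:   IN=(all ⊤)   OUT={e:5; rest ⊤}
  B3:   IN={e:5; rest ⊤}   OUT={e:5; rest ⊤}
  B4:   IN={e:5; rest ⊤}   OUT={e:5; rest ⊤}
  B5:   IN={e:5; rest ⊤}   OUT={e:5; rest ⊤}

Merge at B2: IN[B2] = OUT[B1] = {a: ⊤, b: ⊤, c: ⊤, d: ⊤, e: ⊤, f: ⊤}
Applying B2's transfer function to that IN value gives OUT[B2] (row B2 above).

Answer: {a: ⊤, b: ⊤, c: ⊤, d: ⊤, e: 5, f: ⊤}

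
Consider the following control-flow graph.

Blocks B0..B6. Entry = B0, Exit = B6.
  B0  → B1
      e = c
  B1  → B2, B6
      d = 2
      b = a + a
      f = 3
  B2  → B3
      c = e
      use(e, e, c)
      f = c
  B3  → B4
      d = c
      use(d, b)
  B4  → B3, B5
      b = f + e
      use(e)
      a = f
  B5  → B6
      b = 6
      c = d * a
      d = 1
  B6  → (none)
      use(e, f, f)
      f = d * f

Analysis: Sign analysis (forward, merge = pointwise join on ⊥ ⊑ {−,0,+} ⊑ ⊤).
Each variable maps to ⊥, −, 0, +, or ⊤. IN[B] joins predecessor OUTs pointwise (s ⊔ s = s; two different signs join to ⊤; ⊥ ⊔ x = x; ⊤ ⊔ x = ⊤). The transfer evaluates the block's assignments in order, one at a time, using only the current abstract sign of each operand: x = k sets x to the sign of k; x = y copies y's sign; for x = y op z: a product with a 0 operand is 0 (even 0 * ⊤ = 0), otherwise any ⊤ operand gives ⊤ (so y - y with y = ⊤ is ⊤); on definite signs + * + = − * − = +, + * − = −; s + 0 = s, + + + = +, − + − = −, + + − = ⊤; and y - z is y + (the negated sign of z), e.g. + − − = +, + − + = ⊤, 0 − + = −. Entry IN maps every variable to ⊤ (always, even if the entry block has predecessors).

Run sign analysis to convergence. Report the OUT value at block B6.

Per-block solution:
  B0:   IN=(all ⊤)   OUT=(all ⊤)
  B1:   IN=(all ⊤)   OUT={d:+, f:+; rest ⊤}
  B2:   IN={d:+, f:+; rest ⊤}   OUT={d:+; rest ⊤}
  B3:   IN=(all ⊤)   OUT=(all ⊤)
  B4:   IN=(all ⊤)   OUT=(all ⊤)
  B5:   IN=(all ⊤)   OUT={b:+, d:+; rest ⊤}
  B6:   IN={d:+; rest ⊤}   OUT={d:+; rest ⊤}

Merge at B6: IN[B6] = OUT[B1] ⊔ OUT[B5] = {a: ⊤, b: ⊤, c: ⊤, d: +, e: ⊤, f: ⊤}
Applying B6's transfer function to that IN value gives OUT[B6] (row B6 above).

Answer: {a: ⊤, b: ⊤, c: ⊤, d: +, e: ⊤, f: ⊤}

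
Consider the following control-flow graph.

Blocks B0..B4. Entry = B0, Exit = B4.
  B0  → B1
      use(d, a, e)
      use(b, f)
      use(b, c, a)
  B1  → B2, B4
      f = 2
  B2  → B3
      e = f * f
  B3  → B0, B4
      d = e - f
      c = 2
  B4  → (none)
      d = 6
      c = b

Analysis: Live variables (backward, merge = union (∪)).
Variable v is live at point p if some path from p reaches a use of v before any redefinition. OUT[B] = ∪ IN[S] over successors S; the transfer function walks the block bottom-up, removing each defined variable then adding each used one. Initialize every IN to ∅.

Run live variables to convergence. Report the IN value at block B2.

Converged values:
  B0: | IN={a, b, c, d, e, f} | OUT={a, b}
  B1: | IN={a, b} | OUT={a, b, f}
  B2: | IN={a, b, f} | OUT={a, b, e, f}
  B3: | IN={a, b, e, f} | OUT={a, b, c, d, e, f}
  B4: | IN={b} | OUT={}

Merge at B2: OUT[B2] = IN[B3] = {a, b, e, f}
Applying B2's transfer function to that OUT value gives IN[B2] (row B2 above).

Answer: {a, b, f}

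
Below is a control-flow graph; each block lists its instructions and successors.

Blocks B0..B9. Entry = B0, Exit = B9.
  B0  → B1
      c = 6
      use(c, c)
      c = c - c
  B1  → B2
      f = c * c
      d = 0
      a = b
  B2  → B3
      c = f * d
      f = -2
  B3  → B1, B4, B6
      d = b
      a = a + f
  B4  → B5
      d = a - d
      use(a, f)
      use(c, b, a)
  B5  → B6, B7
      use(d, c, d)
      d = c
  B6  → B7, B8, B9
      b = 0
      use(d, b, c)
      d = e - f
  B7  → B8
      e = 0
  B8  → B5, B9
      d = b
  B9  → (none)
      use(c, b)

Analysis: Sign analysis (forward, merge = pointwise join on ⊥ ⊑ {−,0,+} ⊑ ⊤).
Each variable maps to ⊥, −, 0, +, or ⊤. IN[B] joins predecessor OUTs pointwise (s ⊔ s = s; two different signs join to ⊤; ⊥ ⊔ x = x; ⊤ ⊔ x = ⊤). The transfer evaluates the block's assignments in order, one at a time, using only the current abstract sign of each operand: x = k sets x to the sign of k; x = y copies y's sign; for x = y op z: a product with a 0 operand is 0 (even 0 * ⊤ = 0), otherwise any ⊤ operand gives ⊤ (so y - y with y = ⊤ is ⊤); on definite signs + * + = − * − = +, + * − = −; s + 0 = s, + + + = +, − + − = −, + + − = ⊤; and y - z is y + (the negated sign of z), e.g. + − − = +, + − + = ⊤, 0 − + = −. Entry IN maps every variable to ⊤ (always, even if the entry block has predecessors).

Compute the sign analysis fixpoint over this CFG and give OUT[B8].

Answer: {a: ⊤, b: ⊤, c: 0, d: ⊤, e: ⊤, f: -}

Derivation:
Fixpoint table:
  B0: | IN=(all ⊤) | OUT=(all ⊤)
  B1: | IN=(all ⊤) | OUT={d:0; rest ⊤}
  B2: | IN={d:0; rest ⊤} | OUT={c:0, d:0, f:-; rest ⊤}
  B3: | IN={c:0, d:0, f:-; rest ⊤} | OUT={c:0, f:-; rest ⊤}
  B4: | IN={c:0, f:-; rest ⊤} | OUT={c:0, f:-; rest ⊤}
  B5: | IN={c:0, f:-; rest ⊤} | OUT={c:0, d:0, f:-; rest ⊤}
  B6: | IN={c:0, f:-; rest ⊤} | OUT={b:0, c:0, f:-; rest ⊤}
  B7: | IN={c:0, f:-; rest ⊤} | OUT={c:0, e:0, f:-; rest ⊤}
  B8: | IN={c:0, f:-; rest ⊤} | OUT={c:0, f:-; rest ⊤}
  B9: | IN={c:0, f:-; rest ⊤} | OUT={c:0, f:-; rest ⊤}

Merge at B8: IN[B8] = OUT[B6] ⊔ OUT[B7] = {a: ⊤, b: ⊤, c: 0, d: ⊤, e: ⊤, f: -}
Applying B8's transfer function to that IN value gives OUT[B8] (row B8 above).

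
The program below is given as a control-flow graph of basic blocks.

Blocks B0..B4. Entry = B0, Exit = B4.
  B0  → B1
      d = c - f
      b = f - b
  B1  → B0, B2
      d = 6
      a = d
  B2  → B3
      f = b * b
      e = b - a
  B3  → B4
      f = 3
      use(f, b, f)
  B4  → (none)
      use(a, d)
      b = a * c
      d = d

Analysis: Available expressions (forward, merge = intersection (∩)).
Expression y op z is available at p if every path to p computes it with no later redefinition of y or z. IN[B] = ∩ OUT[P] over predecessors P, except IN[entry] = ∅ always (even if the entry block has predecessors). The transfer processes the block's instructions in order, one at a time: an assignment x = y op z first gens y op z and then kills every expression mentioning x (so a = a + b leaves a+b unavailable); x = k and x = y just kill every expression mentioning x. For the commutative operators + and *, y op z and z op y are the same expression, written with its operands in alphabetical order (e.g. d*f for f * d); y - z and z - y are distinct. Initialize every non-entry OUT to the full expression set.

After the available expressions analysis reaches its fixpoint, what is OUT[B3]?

Answer: {b*b, b-a}

Derivation:
Per-block solution:
  B0:  IN={}  OUT={c-f}
  B1:  IN={c-f}  OUT={c-f}
  B2:  IN={c-f}  OUT={b*b, b-a}
  B3:  IN={b*b, b-a}  OUT={b*b, b-a}
  B4:  IN={b*b, b-a}  OUT={a*c}

Merge at B3: IN[B3] = OUT[B2] = {b*b, b-a}
Applying B3's transfer function to that IN value gives OUT[B3] (row B3 above).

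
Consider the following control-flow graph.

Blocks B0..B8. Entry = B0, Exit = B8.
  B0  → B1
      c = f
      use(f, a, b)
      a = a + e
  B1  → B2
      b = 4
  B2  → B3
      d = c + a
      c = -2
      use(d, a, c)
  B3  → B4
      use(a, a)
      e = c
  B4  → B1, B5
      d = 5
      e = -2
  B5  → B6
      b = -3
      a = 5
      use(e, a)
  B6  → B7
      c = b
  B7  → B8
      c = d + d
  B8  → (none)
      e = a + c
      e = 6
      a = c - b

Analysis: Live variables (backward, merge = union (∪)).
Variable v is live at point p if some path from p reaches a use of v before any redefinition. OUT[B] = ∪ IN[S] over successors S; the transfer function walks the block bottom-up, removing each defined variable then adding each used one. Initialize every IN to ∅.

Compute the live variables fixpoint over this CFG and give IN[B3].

Answer: {a, c}

Trace:
Fixpoint table:
  B0:  IN={a, b, e, f}  OUT={a, c}
  B1:  IN={a, c}  OUT={a, c}
  B2:  IN={a, c}  OUT={a, c}
  B3:  IN={a, c}  OUT={a, c}
  B4:  IN={a, c}  OUT={a, c, d, e}
  B5:  IN={d, e}  OUT={a, b, d}
  B6:  IN={a, b, d}  OUT={a, b, d}
  B7:  IN={a, b, d}  OUT={a, b, c}
  B8:  IN={a, b, c}  OUT={}

Merge at B3: OUT[B3] = IN[B4] = {a, c}
Applying B3's transfer function to that OUT value gives IN[B3] (row B3 above).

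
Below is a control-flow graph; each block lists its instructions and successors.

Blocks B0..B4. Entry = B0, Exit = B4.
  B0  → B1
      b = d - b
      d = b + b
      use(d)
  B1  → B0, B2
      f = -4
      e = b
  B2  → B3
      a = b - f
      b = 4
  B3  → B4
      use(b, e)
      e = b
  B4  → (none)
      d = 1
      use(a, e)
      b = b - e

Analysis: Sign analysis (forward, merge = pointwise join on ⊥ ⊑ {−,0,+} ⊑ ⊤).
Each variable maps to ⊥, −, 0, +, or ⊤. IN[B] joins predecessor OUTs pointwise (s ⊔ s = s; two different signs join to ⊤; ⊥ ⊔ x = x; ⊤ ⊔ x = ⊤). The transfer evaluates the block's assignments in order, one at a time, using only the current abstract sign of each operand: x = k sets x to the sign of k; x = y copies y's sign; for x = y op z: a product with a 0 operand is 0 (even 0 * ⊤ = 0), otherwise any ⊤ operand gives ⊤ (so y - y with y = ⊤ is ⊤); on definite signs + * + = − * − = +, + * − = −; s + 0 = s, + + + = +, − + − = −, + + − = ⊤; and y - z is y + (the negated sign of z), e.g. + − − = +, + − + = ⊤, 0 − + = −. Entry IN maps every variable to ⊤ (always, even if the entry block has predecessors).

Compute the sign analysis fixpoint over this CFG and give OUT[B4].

Fixpoint table:
  B0:  IN=(all ⊤)  OUT=(all ⊤)
  B1:  IN=(all ⊤)  OUT={f:-; rest ⊤}
  B2:  IN={f:-; rest ⊤}  OUT={b:+, f:-; rest ⊤}
  B3:  IN={b:+, f:-; rest ⊤}  OUT={b:+, e:+, f:-; rest ⊤}
  B4:  IN={b:+, e:+, f:-; rest ⊤}  OUT={d:+, e:+, f:-; rest ⊤}

Merge at B4: IN[B4] = OUT[B3] = {a: ⊤, b: +, c: ⊤, d: ⊤, e: +, f: -}
Applying B4's transfer function to that IN value gives OUT[B4] (row B4 above).

Answer: {a: ⊤, b: ⊤, c: ⊤, d: +, e: +, f: -}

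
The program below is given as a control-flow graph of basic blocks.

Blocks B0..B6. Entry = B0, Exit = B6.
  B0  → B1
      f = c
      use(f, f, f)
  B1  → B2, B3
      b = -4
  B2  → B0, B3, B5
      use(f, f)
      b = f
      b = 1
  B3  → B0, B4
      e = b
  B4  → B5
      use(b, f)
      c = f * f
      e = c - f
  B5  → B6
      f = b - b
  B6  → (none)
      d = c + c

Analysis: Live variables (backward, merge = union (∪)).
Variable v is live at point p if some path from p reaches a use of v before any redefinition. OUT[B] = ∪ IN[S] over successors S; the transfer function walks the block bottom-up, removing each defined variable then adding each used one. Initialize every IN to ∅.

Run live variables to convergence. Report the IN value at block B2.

Per-block solution:
  B0:  IN={c}  OUT={c, f}
  B1:  IN={c, f}  OUT={b, c, f}
  B2:  IN={c, f}  OUT={b, c, f}
  B3:  IN={b, c, f}  OUT={b, c, f}
  B4:  IN={b, f}  OUT={b, c}
  B5:  IN={b, c}  OUT={c}
  B6:  IN={c}  OUT={}

Merge at B2: OUT[B2] = IN[B0] ⊔ IN[B3] ⊔ IN[B5] = {b, c, f}
Applying B2's transfer function to that OUT value gives IN[B2] (row B2 above).

Answer: {c, f}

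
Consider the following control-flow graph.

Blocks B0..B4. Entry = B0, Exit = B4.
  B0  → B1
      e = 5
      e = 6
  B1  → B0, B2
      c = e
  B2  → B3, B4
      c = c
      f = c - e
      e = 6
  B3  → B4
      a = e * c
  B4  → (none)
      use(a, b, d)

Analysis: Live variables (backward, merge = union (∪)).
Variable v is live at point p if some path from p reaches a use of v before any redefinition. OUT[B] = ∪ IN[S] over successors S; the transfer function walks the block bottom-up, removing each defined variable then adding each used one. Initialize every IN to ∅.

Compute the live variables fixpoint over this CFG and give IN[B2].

Fixpoint table:
  B0:  IN={a, b, d}  OUT={a, b, d, e}
  B1:  IN={a, b, d, e}  OUT={a, b, c, d, e}
  B2:  IN={a, b, c, d, e}  OUT={a, b, c, d, e}
  B3:  IN={b, c, d, e}  OUT={a, b, d}
  B4:  IN={a, b, d}  OUT={}

Merge at B2: OUT[B2] = IN[B3] ⊔ IN[B4] = {a, b, c, d, e}
Applying B2's transfer function to that OUT value gives IN[B2] (row B2 above).

Answer: {a, b, c, d, e}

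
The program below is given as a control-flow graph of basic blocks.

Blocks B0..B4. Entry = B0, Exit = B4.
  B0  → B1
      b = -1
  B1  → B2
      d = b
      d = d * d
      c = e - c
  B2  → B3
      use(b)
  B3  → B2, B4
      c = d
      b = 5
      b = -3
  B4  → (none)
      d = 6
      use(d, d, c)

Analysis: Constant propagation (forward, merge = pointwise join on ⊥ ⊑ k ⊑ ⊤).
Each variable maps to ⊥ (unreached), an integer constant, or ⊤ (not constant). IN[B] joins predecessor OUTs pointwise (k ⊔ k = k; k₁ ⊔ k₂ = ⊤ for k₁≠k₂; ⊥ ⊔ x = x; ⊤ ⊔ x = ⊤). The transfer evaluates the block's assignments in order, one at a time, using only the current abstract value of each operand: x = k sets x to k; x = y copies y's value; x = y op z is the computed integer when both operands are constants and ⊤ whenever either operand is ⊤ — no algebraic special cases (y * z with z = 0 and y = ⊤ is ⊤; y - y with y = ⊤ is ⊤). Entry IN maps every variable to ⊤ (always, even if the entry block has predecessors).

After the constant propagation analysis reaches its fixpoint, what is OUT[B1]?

Answer: {a: ⊤, b: -1, c: ⊤, d: 1, e: ⊤, f: ⊤}

Derivation:
Per-block solution:
  B0:  IN=(all ⊤)  OUT={b:-1; rest ⊤}
  B1:  IN={b:-1; rest ⊤}  OUT={b:-1, d:1; rest ⊤}
  B2:  IN={d:1; rest ⊤}  OUT={d:1; rest ⊤}
  B3:  IN={d:1; rest ⊤}  OUT={b:-3, c:1, d:1; rest ⊤}
  B4:  IN={b:-3, c:1, d:1; rest ⊤}  OUT={b:-3, c:1, d:6; rest ⊤}

Merge at B1: IN[B1] = OUT[B0] = {a: ⊤, b: -1, c: ⊤, d: ⊤, e: ⊤, f: ⊤}
Applying B1's transfer function to that IN value gives OUT[B1] (row B1 above).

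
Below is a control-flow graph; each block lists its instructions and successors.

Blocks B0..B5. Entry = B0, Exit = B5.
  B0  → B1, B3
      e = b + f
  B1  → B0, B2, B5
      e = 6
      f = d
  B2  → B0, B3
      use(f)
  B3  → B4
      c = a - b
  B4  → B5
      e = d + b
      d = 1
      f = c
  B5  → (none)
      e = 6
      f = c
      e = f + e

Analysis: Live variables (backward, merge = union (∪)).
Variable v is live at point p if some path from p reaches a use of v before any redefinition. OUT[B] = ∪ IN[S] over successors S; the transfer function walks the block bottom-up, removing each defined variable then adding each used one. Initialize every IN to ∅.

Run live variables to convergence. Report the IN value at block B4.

Converged values:
  B0:   IN={a, b, c, d, f}   OUT={a, b, c, d}
  B1:   IN={a, b, c, d}   OUT={a, b, c, d, f}
  B2:   IN={a, b, c, d, f}   OUT={a, b, c, d, f}
  B3:   IN={a, b, d}   OUT={b, c, d}
  B4:   IN={b, c, d}   OUT={c}
  B5:   IN={c}   OUT={}

Merge at B4: OUT[B4] = IN[B5] = {c}
Applying B4's transfer function to that OUT value gives IN[B4] (row B4 above).

Answer: {b, c, d}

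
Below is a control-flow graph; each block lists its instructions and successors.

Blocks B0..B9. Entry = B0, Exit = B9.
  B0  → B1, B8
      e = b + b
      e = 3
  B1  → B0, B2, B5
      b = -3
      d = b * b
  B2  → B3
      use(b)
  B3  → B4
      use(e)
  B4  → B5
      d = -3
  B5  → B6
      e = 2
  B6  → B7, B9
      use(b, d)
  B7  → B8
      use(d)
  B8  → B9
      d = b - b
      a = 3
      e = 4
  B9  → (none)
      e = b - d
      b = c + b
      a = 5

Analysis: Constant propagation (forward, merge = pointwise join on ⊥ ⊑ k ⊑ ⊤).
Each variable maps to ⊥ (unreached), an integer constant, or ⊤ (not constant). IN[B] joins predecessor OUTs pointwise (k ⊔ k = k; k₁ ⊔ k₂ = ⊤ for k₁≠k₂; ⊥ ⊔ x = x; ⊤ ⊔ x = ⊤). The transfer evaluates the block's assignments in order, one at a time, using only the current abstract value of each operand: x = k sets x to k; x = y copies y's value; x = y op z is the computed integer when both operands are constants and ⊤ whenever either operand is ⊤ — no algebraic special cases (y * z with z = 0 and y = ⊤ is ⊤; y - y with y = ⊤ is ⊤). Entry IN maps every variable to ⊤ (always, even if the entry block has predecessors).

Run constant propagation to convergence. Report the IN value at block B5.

Answer: {a: ⊤, b: -3, c: ⊤, d: ⊤, e: 3, f: ⊤}

Derivation:
Converged values:
  B0:  IN=(all ⊤)  OUT={e:3; rest ⊤}
  B1:  IN={e:3; rest ⊤}  OUT={b:-3, d:9, e:3; rest ⊤}
  B2:  IN={b:-3, d:9, e:3; rest ⊤}  OUT={b:-3, d:9, e:3; rest ⊤}
  B3:  IN={b:-3, d:9, e:3; rest ⊤}  OUT={b:-3, d:9, e:3; rest ⊤}
  B4:  IN={b:-3, d:9, e:3; rest ⊤}  OUT={b:-3, d:-3, e:3; rest ⊤}
  B5:  IN={b:-3, e:3; rest ⊤}  OUT={b:-3, e:2; rest ⊤}
  B6:  IN={b:-3, e:2; rest ⊤}  OUT={b:-3, e:2; rest ⊤}
  B7:  IN={b:-3, e:2; rest ⊤}  OUT={b:-3, e:2; rest ⊤}
  B8:  IN=(all ⊤)  OUT={a:3, e:4; rest ⊤}
  B9:  IN=(all ⊤)  OUT={a:5; rest ⊤}

Merge at B5: IN[B5] = OUT[B1] ⊔ OUT[B4] = {a: ⊤, b: -3, c: ⊤, d: ⊤, e: 3, f: ⊤}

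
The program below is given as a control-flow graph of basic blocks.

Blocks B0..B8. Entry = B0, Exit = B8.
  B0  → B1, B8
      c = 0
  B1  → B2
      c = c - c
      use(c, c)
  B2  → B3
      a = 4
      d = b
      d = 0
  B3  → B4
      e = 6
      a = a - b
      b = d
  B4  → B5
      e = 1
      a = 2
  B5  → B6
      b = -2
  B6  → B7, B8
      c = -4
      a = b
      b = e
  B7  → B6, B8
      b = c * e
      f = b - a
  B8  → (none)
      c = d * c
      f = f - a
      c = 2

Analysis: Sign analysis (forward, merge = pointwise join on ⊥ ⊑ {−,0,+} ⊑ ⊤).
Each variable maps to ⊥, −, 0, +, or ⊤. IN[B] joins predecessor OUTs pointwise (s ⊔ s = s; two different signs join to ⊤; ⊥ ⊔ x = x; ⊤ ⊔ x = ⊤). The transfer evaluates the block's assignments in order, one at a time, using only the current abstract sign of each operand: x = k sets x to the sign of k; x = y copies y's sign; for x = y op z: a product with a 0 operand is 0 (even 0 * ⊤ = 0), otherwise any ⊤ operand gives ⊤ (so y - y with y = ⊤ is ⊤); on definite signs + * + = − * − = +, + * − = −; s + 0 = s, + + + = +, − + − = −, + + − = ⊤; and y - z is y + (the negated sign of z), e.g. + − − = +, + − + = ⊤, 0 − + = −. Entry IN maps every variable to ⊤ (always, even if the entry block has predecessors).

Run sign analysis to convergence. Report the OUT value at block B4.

Answer: {a: +, b: 0, c: 0, d: 0, e: +, f: ⊤}

Derivation:
Fixpoint table:
  B0:  IN=(all ⊤)  OUT={c:0; rest ⊤}
  B1:  IN={c:0; rest ⊤}  OUT={c:0; rest ⊤}
  B2:  IN={c:0; rest ⊤}  OUT={a:+, c:0, d:0; rest ⊤}
  B3:  IN={a:+, c:0, d:0; rest ⊤}  OUT={b:0, c:0, d:0, e:+; rest ⊤}
  B4:  IN={b:0, c:0, d:0, e:+; rest ⊤}  OUT={a:+, b:0, c:0, d:0, e:+; rest ⊤}
  B5:  IN={a:+, b:0, c:0, d:0, e:+; rest ⊤}  OUT={a:+, b:-, c:0, d:0, e:+; rest ⊤}
  B6:  IN={b:-, d:0, e:+; rest ⊤}  OUT={a:-, b:+, c:-, d:0, e:+; rest ⊤}
  B7:  IN={a:-, b:+, c:-, d:0, e:+; rest ⊤}  OUT={a:-, b:-, c:-, d:0, e:+; rest ⊤}
  B8:  IN=(all ⊤)  OUT={c:+; rest ⊤}

Merge at B4: IN[B4] = OUT[B3] = {a: ⊤, b: 0, c: 0, d: 0, e: +, f: ⊤}
Applying B4's transfer function to that IN value gives OUT[B4] (row B4 above).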